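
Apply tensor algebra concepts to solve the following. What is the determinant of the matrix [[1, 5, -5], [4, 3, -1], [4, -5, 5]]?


Expanding along the first row, det(A) = a11*M_11 - a12*M_12 + a13*M_13, where M_1j is the (1,j) minor.
Minor M_11 = 3*5 - -1*-5 = 10
Minor M_12 = 4*5 - -1*4 = 24
Minor M_13 = 4*-5 - 3*4 = -32
det = 1*(10) - 5*(24) + -5*(-32)
    = 10 - 120 + 160
    = 50

50


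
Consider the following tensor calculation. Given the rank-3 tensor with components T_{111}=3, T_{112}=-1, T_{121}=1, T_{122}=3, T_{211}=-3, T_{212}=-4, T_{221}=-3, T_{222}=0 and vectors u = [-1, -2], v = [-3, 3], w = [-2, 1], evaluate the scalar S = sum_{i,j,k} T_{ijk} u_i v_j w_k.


S = sum over i,j,k of T_{ijk} u_i v_j w_k. Expanding all 8 terms:
T_{111}*u_1*v_1*w_1 = 3*-1*-3*-2 = -18  (running total: -18)
T_{112}*u_1*v_1*w_2 = -1*-1*-3*1 = -3  (running total: -21)
T_{121}*u_1*v_2*w_1 = 1*-1*3*-2 = 6  (running total: -15)
T_{122}*u_1*v_2*w_2 = 3*-1*3*1 = -9  (running total: -24)
T_{211}*u_2*v_1*w_1 = -3*-2*-3*-2 = 36  (running total: 12)
T_{212}*u_2*v_1*w_2 = -4*-2*-3*1 = -24  (running total: -12)
T_{221}*u_2*v_2*w_1 = -3*-2*3*-2 = -36  (running total: -48)
T_{222}*u_2*v_2*w_2 = 0*-2*3*1 = 0  (running total: -48)
S = -48

-48


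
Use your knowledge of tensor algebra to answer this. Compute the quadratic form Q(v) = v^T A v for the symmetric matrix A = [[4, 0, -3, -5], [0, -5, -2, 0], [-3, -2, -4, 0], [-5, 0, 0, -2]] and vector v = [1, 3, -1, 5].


First compute Av:
(Av)_1 = 4*1 + 0*3 + -3*-1 + -5*5 = -18
(Av)_2 = 0*1 + -5*3 + -2*-1 + 0*5 = -13
(Av)_3 = -3*1 + -2*3 + -4*-1 + 0*5 = -5
(Av)_4 = -5*1 + 0*3 + 0*-1 + -2*5 = -15
Av = [-18, -13, -5, -15]
Then v^T (Av) = 1*-18 + 3*-13 + -1*-5 + 5*-15
= -18 + -39 + 5 + -75 = -127

-127


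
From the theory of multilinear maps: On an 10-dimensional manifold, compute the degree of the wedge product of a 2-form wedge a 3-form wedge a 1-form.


The degree of a wedge product is the sum of the degrees of the individual forms.
Degrees: 2, 3, 1
Total degree = 2 + 3 + 1 = 6

6


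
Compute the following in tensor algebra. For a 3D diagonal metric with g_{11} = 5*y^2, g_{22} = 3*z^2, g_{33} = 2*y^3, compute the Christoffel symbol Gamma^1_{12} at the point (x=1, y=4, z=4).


For a diagonal metric, Gamma^k_{ij} = (1/2) g^{kk} (dg_{ik}/dx_j + dg_{jk}/dx_i - dg_{ij}/dx_k).
The metric is diagonal, so g_{ab} = 0 for a != b.
At the given point: g_{11} = 80, g_{22} = 48, g_{33} = 128
g^{11} = 1/80
dg_{11}/dx_2 = dg_{11}/dx_2 = 40
dg_{21}/dx_1 = 0 (off-diagonal)
dg_{12}/dx_1 = 0 (off-diagonal)
Numerator = 40 + 0 - 0 = 40
Gamma^1_{12} = 40 / (2 * 80) = 1/4

1/4


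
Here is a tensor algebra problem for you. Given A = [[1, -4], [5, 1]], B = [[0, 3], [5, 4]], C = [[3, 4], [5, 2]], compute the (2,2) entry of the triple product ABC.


(ABC)_{22} = sum_m (AB)_{2m} C_{m2}. First compute row 2 of AB.
(AB)_{21} = 5*0 + 1*5 = 5
(AB)_{22} = 5*3 + 1*4 = 19
Now contract with column 2 of C:
(AB)_{21} * C_{12} = 5 * 4 = 20
(AB)_{22} * C_{22} = 19 * 2 = 38
(ABC)_{22} = 20 + 38 = 58

58


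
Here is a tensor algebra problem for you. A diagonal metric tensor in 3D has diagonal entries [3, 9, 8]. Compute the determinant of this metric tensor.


For a diagonal metric, the determinant is the product of diagonal entries.
Diagonal entries: 3, 9, 8
det(g) = 3 * 9 * 8 = 216

216


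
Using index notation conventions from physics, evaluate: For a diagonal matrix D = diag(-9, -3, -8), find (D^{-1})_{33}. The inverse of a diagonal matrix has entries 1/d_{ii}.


For a diagonal matrix, the inverse has entries (D^{-1})_{ii} = 1/d_{ii}.
The diagonal entries are: d_{11} = -9, d_{22} = -3, d_{33} = -8
We need (D^{-1})_{33} = 1/d_{33} = 1/-8 = -1/8

-1/8


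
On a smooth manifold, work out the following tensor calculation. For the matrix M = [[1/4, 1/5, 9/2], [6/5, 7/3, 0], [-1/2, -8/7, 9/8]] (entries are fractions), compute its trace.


The trace is the sum of diagonal entries.
Diagonal: M[1,1] = 1/4, M[2,2] = 7/3, M[3,3] = 9/8
Tr(M) = 1/4 + 7/3 + 9/8
Computing step by step:
After adding M[1,1]: 1/4
After adding M[2,2]: 31/12
After adding M[3,3]: 89/24
Tr(M) = 89/24

89/24


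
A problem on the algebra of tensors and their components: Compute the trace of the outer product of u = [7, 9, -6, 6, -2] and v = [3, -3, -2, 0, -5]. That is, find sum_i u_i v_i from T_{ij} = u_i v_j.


The outer product gives T_{ij} = u_i v_j.
The trace (contraction) is Tr(T) = sum_i T_{ii} = sum_i u_i v_i.
Diagonal entries:
T_{11} = u_1 * v_1 = 7 * 3 = 21
T_{22} = u_2 * v_2 = 9 * -3 = -27
T_{33} = u_3 * v_3 = -6 * -2 = 12
T_{44} = u_4 * v_4 = 6 * 0 = 0
T_{55} = u_5 * v_5 = -2 * -5 = 10
Tr(T) = 21 + -27 + 12 + 0 + 10 = 16

16


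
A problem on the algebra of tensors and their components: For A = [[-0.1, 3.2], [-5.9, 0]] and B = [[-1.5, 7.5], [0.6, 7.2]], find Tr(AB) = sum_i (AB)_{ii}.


Tr(AB) = sum_i (AB)_{ii} where (AB)_{ii} = sum_k A_{ik} B_{ki}.
(AB)_{11} = -0.1*-1.5 + 3.2*0.6 = 2.07
(AB)_{22} = -5.9*7.5 + 0*7.2 = -44.25
Tr(AB) = 2.07 + -44.25 = -42.18

-42.18


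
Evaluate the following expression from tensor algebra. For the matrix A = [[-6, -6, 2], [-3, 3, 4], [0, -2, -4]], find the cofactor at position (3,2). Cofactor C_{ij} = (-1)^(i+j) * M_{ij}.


To find cofactor C_{32}, delete row 3 and column 2.
The resulting 2x2 submatrix is: [[-6, 2], [-3, 4]]
Minor M_{32} = -6*4 - 2*-3
  = -24 - -6 = -18
Sign = (-1)^(3+2) = (-1)^5 = -1
Cofactor C_{32} = -1 * -18 = 18

18


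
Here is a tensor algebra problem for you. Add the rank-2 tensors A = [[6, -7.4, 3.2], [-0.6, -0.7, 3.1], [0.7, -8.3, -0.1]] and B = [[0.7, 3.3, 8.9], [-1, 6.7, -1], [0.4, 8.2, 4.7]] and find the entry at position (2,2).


Tensor addition is component-wise: (A + B)_{ij} = A_{ij} + B_{ij}.
A_{22} = -0.7
B_{22} = 6.7
(A + B)_{22} = -0.7 + 6.7 = 6

6


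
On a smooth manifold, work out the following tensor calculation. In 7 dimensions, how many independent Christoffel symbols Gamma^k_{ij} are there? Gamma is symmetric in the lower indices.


Christoffel symbols Gamma^k_{ij} are symmetric in i,j, so there are d * d(d+1)/2 independent symbols.
d = 7
d(d+1)/2 = 7 * 8 / 2 = 28
Total = 7 * 28 = 196

196


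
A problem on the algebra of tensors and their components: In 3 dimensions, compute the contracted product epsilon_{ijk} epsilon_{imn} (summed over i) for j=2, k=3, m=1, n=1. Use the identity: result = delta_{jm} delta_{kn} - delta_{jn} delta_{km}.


Using the identity: epsilon_{ijk} epsilon_{imn} = delta_{jm} delta_{kn} - delta_{jn} delta_{km}.
delta_{21} = 0
delta_{31} = 0
delta_{21} = 0
delta_{31} = 0
Result = 0 * 0 - 0 * 0 = 0 - 0 = 0

0


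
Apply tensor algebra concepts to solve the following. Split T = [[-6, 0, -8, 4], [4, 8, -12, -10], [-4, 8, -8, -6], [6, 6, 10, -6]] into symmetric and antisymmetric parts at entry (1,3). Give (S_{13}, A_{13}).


T_{13} = -8
T_{31} = -4
S_{13} = (-8 + -4)/2 = -12/2 = -6
A_{13} = (-8 - -4)/2 = -4/2 = -2
Check: S + A = -6 + -2 = -8 = T_{13}.

(-6, -2)


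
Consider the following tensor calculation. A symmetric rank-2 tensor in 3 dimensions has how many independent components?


A symmetric rank-2 tensor in d dimensions has d(d+1)/2 independent components.
d = 3
d(d+1)/2 = 3 * 4 / 2 = 12 / 2 = 6

6


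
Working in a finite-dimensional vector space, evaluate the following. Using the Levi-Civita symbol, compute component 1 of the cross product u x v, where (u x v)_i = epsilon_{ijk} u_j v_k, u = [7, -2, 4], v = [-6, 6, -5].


(u x v)_1 = sum_{j,k} epsilon_{1jk} u_j v_k. Only permutations of (1,2,3) contribute; the two non-zero terms are:
eps_{123} u_2 v_3 = 1 * -2 * -5 = 10
eps_{132} u_3 v_2 = -1 * 4 * 6 = -24
(u x v)_1 = -14

-14


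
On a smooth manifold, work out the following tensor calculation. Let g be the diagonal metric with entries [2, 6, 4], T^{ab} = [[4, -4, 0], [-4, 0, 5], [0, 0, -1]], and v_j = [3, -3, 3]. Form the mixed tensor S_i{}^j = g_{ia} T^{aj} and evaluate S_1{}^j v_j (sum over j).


Step 1: lower the first index. For a diagonal metric, g_{ia} T^{aj} = g_{ii} T^{ij} (no sum on i).
g_{11} = 2
S_1{}^1 = 2 * T^{11} = 2 * 4 = 8
S_1{}^2 = 2 * T^{12} = 2 * -4 = -8
S_1{}^3 = 2 * T^{13} = 2 * 0 = 0
Step 2: contract S_1{}^j with v_j.
S_1{}^1 * v_1 = 8 * 3 = 24
S_1{}^2 * v_2 = -8 * -3 = 24
S_1{}^3 * v_3 = 0 * 3 = 0
Result = 24 + 24 + 0 = 48

48


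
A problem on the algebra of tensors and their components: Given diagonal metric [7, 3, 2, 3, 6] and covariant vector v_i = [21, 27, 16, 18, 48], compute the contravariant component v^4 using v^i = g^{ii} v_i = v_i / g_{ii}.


To raise an index with a diagonal metric: v^i = v_i / g_{ii}.
For index 4: v_4 = 18, g_{44} = 3
v^4 = 18 / 3 = 6

6


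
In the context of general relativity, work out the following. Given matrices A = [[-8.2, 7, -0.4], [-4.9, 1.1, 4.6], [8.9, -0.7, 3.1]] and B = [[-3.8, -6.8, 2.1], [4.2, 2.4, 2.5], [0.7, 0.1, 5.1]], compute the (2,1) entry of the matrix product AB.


(AB)_{ij} = sum_k A_{ik} B_{kj}.
For i=2, j=1:
A_{21} * B_{11} = -4.9 * -3.8 = 18.62
A_{22} * B_{21} = 1.1 * 4.2 = 4.62
A_{23} * B_{31} = 4.6 * 0.7 = 3.22
Sum = 18.62 + 4.62 + 3.22 = 26.46

26.46


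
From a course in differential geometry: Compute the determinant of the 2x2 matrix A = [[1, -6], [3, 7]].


For a 2x2 matrix [[a, b], [c, d]], det = a*d - b*c.
a = 1, b = -6, c = 3, d = 7
a*d = 1 * 7 = 7
b*c = -6 * 3 = -18
det = 7 - -18 = 25

25


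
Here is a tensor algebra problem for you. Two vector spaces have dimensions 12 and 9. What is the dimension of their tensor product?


The dimension of a tensor product is the product of dimensions.
dim(V) = 12, dim(W) = 9
dim(V (x) W) = 12 * 9 = 108

108


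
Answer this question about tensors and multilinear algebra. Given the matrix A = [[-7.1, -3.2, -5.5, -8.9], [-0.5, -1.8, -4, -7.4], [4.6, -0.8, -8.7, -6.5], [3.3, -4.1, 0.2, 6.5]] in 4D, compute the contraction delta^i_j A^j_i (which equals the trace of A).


The contraction (trace) of a rank-2 tensor is the sum of its diagonal elements.
Diagonal entries: A[1,1] = -7.1, A[2,2] = -1.8, A[3,3] = -8.7, A[4,4] = 6.5
Tr(A) = -7.1 + -1.8 + -8.7 + 6.5 = -11.1

-11.1


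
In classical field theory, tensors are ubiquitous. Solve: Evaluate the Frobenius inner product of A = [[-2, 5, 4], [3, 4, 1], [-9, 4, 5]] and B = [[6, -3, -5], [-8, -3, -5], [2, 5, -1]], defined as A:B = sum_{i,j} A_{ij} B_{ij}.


A:B = sum over all i,j of A_{ij} * B_{ij}.
Row 1: -2*6=-12, 5*-3=-15, 4*-5=-20 => row sum = -47
Row 2: 3*-8=-24, 4*-3=-12, 1*-5=-5 => row sum = -41
Row 3: -9*2=-18, 4*5=20, 5*-1=-5 => row sum = -3
Total = -47 + -41 + -3 = -91

-91


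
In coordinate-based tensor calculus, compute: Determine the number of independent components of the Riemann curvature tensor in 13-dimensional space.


The Riemann tensor in d dimensions has d^2(d^2 - 1)/12 independent components.
d = 13, so d^2 = 169
d^2 - 1 = 168
d^2(d^2 - 1) = 169 * 168 = 28392
Divide by 12: 28392 / 12 = 2366

2366


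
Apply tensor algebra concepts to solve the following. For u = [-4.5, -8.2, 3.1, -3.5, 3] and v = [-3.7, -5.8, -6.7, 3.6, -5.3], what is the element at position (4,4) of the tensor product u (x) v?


The outer product entry T_{ij} = u_i * v_j.
We need i=4, j=4.
u_4 = -3.5, v_4 = 3.6
T_{4,4} = -3.5 * 3.6 = -12.6

-12.6


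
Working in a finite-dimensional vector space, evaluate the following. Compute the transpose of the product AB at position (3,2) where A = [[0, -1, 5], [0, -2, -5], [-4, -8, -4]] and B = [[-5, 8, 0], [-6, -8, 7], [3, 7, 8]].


(AB)^T_{ij} = (AB)_{ji} = sum_k A_{jk} B_{ki}.
For i=3, j=2 we need (AB)_{23}:
A_{21} * B_{13} = 0 * 0 = 0
A_{22} * B_{23} = -2 * 7 = -14
A_{23} * B_{33} = -5 * 8 = -40
Sum = 0 + -14 + -40 = -54

-54


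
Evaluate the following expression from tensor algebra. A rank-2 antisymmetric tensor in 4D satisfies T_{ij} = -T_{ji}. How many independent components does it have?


An antisymmetric rank-2 tensor satisfies A_{ij} = -A_{ji}, so diagonal entries are zero.
The independent components are the upper-triangular entries: C(n, 2) = n(n-1)/2.
n = 4
C(4, 2) = 4 * 3 / 2 = 12 / 2 = 6

6


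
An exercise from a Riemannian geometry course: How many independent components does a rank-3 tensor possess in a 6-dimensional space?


The number of components of a rank-r tensor in d dimensions is d^r.
Here d = 6 and r = 3.
6^3 = 216

216


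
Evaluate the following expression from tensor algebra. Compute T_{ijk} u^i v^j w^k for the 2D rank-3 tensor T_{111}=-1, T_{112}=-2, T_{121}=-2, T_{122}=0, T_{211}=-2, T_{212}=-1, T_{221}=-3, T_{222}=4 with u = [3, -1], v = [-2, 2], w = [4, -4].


S = sum over i,j,k of T_{ijk} u_i v_j w_k. Expanding all 8 terms:
T_{111}*u_1*v_1*w_1 = -1*3*-2*4 = 24  (running total: 24)
T_{112}*u_1*v_1*w_2 = -2*3*-2*-4 = -48  (running total: -24)
T_{121}*u_1*v_2*w_1 = -2*3*2*4 = -48  (running total: -72)
T_{122}*u_1*v_2*w_2 = 0*3*2*-4 = 0  (running total: -72)
T_{211}*u_2*v_1*w_1 = -2*-1*-2*4 = -16  (running total: -88)
T_{212}*u_2*v_1*w_2 = -1*-1*-2*-4 = 8  (running total: -80)
T_{221}*u_2*v_2*w_1 = -3*-1*2*4 = 24  (running total: -56)
T_{222}*u_2*v_2*w_2 = 4*-1*2*-4 = 32  (running total: -24)
S = -24

-24


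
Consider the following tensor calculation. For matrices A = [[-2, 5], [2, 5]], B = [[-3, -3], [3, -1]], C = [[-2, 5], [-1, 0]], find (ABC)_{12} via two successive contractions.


(ABC)_{12} = sum_m (AB)_{1m} C_{m2}. First compute row 1 of AB.
(AB)_{11} = -2*-3 + 5*3 = 21
(AB)_{12} = -2*-3 + 5*-1 = 1
Now contract with column 2 of C:
(AB)_{11} * C_{12} = 21 * 5 = 105
(AB)_{12} * C_{22} = 1 * 0 = 0
(ABC)_{12} = 105 + 0 = 105

105


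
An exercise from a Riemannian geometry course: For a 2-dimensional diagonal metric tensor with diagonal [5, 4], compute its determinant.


For a diagonal metric, the determinant is the product of diagonal entries.
Diagonal entries: 5, 4
det(g) = 5 * 4 = 20

20


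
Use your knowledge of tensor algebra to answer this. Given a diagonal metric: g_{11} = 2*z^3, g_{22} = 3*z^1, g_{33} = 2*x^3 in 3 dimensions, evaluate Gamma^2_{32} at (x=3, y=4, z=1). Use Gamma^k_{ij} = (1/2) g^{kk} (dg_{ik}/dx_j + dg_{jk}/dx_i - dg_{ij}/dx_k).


For a diagonal metric, Gamma^k_{ij} = (1/2) g^{kk} (dg_{ik}/dx_j + dg_{jk}/dx_i - dg_{ij}/dx_k).
The metric is diagonal, so g_{ab} = 0 for a != b.
At the given point: g_{11} = 2, g_{22} = 3, g_{33} = 54
g^{22} = 1/3
dg_{32}/dx_2 = 0 (off-diagonal)
dg_{22}/dx_3 = dg_{22}/dx_3 = 3
dg_{32}/dx_2 = 0 (off-diagonal)
Numerator = 0 + 3 - 0 = 3
Gamma^2_{32} = 3 / (2 * 3) = 1/2

1/2


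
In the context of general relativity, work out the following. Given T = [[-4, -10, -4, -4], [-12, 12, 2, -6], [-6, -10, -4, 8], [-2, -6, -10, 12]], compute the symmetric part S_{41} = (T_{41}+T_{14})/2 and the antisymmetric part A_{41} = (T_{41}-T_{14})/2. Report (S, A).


T_{41} = -2
T_{14} = -4
S_{41} = (-2 + -4)/2 = -6/2 = -3
A_{41} = (-2 - -4)/2 = 2/2 = 1
Check: S + A = -3 + 1 = -2 = T_{41}.

(-3, 1)


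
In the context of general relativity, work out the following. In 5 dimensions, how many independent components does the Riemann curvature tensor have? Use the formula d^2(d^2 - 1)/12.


The Riemann tensor in d dimensions has d^2(d^2 - 1)/12 independent components.
d = 5, so d^2 = 25
d^2 - 1 = 24
d^2(d^2 - 1) = 25 * 24 = 600
Divide by 12: 600 / 12 = 50

50


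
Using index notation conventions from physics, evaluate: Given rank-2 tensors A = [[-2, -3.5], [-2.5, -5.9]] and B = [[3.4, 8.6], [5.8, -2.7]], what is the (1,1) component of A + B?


Tensor addition is component-wise: (A + B)_{ij} = A_{ij} + B_{ij}.
A_{11} = -2
B_{11} = 3.4
(A + B)_{11} = -2 + 3.4 = 1.4

1.4


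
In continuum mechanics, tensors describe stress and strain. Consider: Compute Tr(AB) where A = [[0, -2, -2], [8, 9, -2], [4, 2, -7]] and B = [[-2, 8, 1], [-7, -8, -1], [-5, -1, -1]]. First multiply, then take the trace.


Tr(AB) = sum_i (AB)_{ii} where (AB)_{ii} = sum_k A_{ik} B_{ki}.
(AB)_{11} = 0*-2 + -2*-7 + -2*-5 = 24
(AB)_{22} = 8*8 + 9*-8 + -2*-1 = -6
(AB)_{33} = 4*1 + 2*-1 + -7*-1 = 9
Tr(AB) = 24 + -6 + 9 = 27

27


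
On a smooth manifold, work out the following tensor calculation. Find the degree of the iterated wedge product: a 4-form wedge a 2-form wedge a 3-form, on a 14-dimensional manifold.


The degree of a wedge product is the sum of the degrees of the individual forms.
Degrees: 4, 2, 3
Total degree = 4 + 2 + 3 = 9

9


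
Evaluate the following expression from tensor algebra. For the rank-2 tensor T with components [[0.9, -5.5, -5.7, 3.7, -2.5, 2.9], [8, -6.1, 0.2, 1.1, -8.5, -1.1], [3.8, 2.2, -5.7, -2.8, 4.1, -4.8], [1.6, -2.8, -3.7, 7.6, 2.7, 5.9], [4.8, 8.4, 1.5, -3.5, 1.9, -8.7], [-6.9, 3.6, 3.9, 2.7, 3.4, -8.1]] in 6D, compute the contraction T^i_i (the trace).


The contraction (trace) of a rank-2 tensor is the sum of its diagonal elements.
Diagonal entries: A[1,1] = 0.9, A[2,2] = -6.1, A[3,3] = -5.7, A[4,4] = 7.6, A[5,5] = 1.9, A[6,6] = -8.1
Tr(A) = 0.9 + -6.1 + -5.7 + 7.6 + 1.9 + -8.1 = -9.5

-9.5


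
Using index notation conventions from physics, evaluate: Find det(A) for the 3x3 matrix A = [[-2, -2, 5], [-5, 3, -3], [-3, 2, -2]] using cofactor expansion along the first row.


Expanding along the first row, det(A) = a11*M_11 - a12*M_12 + a13*M_13, where M_1j is the (1,j) minor.
Minor M_11 = 3*-2 - -3*2 = 0
Minor M_12 = -5*-2 - -3*-3 = 1
Minor M_13 = -5*2 - 3*-3 = -1
det = -2*(0) - -2*(1) + 5*(-1)
    = 0 - -2 + -5
    = -3

-3


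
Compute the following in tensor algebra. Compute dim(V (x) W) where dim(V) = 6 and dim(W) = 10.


The dimension of a tensor product is the product of dimensions.
dim(V) = 6, dim(W) = 10
dim(V (x) W) = 6 * 10 = 60

60


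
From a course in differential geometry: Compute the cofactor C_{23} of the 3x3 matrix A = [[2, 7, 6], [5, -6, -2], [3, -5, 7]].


To find cofactor C_{23}, delete row 2 and column 3.
The resulting 2x2 submatrix is: [[2, 7], [3, -5]]
Minor M_{23} = 2*-5 - 7*3
  = -10 - 21 = -31
Sign = (-1)^(2+3) = (-1)^5 = -1
Cofactor C_{23} = -1 * -31 = 31

31


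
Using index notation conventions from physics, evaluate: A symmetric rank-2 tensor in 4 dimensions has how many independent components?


A symmetric rank-2 tensor in d dimensions has d(d+1)/2 independent components.
d = 4
d(d+1)/2 = 4 * 5 / 2 = 20 / 2 = 10

10


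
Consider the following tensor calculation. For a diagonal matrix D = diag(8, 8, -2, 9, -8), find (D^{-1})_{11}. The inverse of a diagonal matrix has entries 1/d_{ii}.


For a diagonal matrix, the inverse has entries (D^{-1})_{ii} = 1/d_{ii}.
The diagonal entries are: d_{11} = 8, d_{22} = 8, d_{33} = -2, d_{44} = 9, d_{55} = -8
We need (D^{-1})_{11} = 1/d_{11} = 1/8 = 1/8

1/8


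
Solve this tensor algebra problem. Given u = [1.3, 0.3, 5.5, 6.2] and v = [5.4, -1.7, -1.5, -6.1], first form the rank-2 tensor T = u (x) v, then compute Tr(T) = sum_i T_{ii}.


The outer product gives T_{ij} = u_i v_j.
The trace (contraction) is Tr(T) = sum_i T_{ii} = sum_i u_i v_i.
Diagonal entries:
T_{11} = u_1 * v_1 = 1.3 * 5.4 = 7.02
T_{22} = u_2 * v_2 = 0.3 * -1.7 = -0.51
T_{33} = u_3 * v_3 = 5.5 * -1.5 = -8.25
T_{44} = u_4 * v_4 = 6.2 * -6.1 = -37.82
Tr(T) = 7.02 + -0.51 + -8.25 + -37.82 = -39.56

-39.56


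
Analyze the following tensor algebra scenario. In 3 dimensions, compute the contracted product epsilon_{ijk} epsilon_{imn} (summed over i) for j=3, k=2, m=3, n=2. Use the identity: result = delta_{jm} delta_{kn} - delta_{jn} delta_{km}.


Using the identity: epsilon_{ijk} epsilon_{imn} = delta_{jm} delta_{kn} - delta_{jn} delta_{km}.
delta_{33} = 1
delta_{22} = 1
delta_{32} = 0
delta_{23} = 0
Result = 1 * 1 - 0 * 0 = 1 - 0 = 1

1


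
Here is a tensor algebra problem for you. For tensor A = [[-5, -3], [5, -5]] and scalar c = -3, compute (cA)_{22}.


Scalar multiplication: (cA)_{ij} = c * A_{ij}.
c = -3
A_{22} = -5
(cA)_{22} = -3 * -5 = 15

15


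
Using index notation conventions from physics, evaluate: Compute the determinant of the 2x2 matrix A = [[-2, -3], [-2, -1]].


For a 2x2 matrix [[a, b], [c, d]], det = a*d - b*c.
a = -2, b = -3, c = -2, d = -1
a*d = -2 * -1 = 2
b*c = -3 * -2 = 6
det = 2 - 6 = -4

-4


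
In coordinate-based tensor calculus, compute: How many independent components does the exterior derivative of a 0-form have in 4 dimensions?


The exterior derivative of a p-form is a (p+1)-form.
Its number of independent components is C(n, p+1).
n = 4, p+1 = 1
C(4, 1) = 4

4


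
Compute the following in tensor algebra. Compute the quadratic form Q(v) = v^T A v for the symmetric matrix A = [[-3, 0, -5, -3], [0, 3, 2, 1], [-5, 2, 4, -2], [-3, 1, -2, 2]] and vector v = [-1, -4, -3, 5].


First compute Av:
(Av)_1 = -3*-1 + 0*-4 + -5*-3 + -3*5 = 3
(Av)_2 = 0*-1 + 3*-4 + 2*-3 + 1*5 = -13
(Av)_3 = -5*-1 + 2*-4 + 4*-3 + -2*5 = -25
(Av)_4 = -3*-1 + 1*-4 + -2*-3 + 2*5 = 15
Av = [3, -13, -25, 15]
Then v^T (Av) = -1*3 + -4*-13 + -3*-25 + 5*15
= -3 + 52 + 75 + 75 = 199

199


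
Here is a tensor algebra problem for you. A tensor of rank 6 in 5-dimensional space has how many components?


The number of components of a rank-r tensor in d dimensions is d^r.
Here d = 5 and r = 6.
5^6 = 15625

15625


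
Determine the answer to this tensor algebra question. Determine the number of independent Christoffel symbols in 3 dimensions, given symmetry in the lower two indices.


Christoffel symbols Gamma^k_{ij} are symmetric in i,j, so there are d * d(d+1)/2 independent symbols.
d = 3
d(d+1)/2 = 3 * 4 / 2 = 6
Total = 3 * 6 = 18

18


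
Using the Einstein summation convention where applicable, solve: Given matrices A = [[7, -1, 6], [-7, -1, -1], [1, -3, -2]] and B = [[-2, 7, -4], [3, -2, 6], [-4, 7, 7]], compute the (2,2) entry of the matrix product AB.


(AB)_{ij} = sum_k A_{ik} B_{kj}.
For i=2, j=2:
A_{21} * B_{12} = -7 * 7 = -49
A_{22} * B_{22} = -1 * -2 = 2
A_{23} * B_{32} = -1 * 7 = -7
Sum = -49 + 2 + -7 = -54

-54


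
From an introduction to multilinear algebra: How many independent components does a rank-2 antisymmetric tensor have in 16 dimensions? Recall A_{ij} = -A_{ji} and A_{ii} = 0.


An antisymmetric rank-2 tensor satisfies A_{ij} = -A_{ji}, so diagonal entries are zero.
The independent components are the upper-triangular entries: C(n, 2) = n(n-1)/2.
n = 16
C(16, 2) = 16 * 15 / 2 = 240 / 2 = 120

120


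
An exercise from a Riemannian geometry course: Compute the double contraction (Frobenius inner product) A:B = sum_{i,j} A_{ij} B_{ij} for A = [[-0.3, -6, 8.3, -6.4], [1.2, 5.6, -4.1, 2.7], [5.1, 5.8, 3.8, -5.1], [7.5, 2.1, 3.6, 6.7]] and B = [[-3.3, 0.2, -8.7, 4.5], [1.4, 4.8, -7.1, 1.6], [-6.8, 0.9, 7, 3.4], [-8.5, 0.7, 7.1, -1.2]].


A:B = sum over all i,j of A_{ij} * B_{ij}.
Row 1: -0.3*-3.3=0.99, -6*0.2=-1.2, 8.3*-8.7=-72.21, -6.4*4.5=-28.8 => row sum = -101.22
Row 2: 1.2*1.4=1.68, 5.6*4.8=26.88, -4.1*-7.1=29.11, 2.7*1.6=4.32 => row sum = 61.99
Row 3: 5.1*-6.8=-34.68, 5.8*0.9=5.22, 3.8*7=26.6, -5.1*3.4=-17.34 => row sum = -20.2
Row 4: 7.5*-8.5=-63.75, 2.1*0.7=1.47, 3.6*7.1=25.56, 6.7*-1.2=-8.04 => row sum = -44.76
Total = -101.22 + 61.99 + -20.2 + -44.76 = -104.19

-104.19


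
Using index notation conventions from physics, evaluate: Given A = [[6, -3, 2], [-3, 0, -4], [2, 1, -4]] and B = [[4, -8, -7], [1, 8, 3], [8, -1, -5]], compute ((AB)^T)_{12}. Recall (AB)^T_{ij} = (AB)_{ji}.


(AB)^T_{ij} = (AB)_{ji} = sum_k A_{jk} B_{ki}.
For i=1, j=2 we need (AB)_{21}:
A_{21} * B_{11} = -3 * 4 = -12
A_{22} * B_{21} = 0 * 1 = 0
A_{23} * B_{31} = -4 * 8 = -32
Sum = -12 + 0 + -32 = -44

-44


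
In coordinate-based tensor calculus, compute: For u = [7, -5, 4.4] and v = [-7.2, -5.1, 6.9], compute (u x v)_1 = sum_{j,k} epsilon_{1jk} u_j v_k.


(u x v)_1 = sum_{j,k} epsilon_{1jk} u_j v_k. Only permutations of (1,2,3) contribute; the two non-zero terms are:
eps_{123} u_2 v_3 = 1 * -5 * 6.9 = -34.5
eps_{132} u_3 v_2 = -1 * 4.4 * -5.1 = 22.44
(u x v)_1 = -12.06

-12.06


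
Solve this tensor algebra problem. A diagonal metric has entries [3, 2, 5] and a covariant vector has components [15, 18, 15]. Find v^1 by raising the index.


To raise an index with a diagonal metric: v^i = v_i / g_{ii}.
For index 1: v_1 = 15, g_{11} = 3
v^1 = 15 / 3 = 5

5


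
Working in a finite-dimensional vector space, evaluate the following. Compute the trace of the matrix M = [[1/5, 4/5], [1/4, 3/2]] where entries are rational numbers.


The trace is the sum of diagonal entries.
Diagonal: M[1,1] = 1/5, M[2,2] = 3/2
Tr(M) = 1/5 + 3/2
Computing step by step:
After adding M[1,1]: 1/5
After adding M[2,2]: 17/10
Tr(M) = 17/10

17/10


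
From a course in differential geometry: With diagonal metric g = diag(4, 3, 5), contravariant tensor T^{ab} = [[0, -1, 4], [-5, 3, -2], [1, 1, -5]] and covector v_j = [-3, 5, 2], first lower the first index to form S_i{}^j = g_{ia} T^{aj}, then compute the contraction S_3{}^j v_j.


Step 1: lower the first index. For a diagonal metric, g_{ia} T^{aj} = g_{ii} T^{ij} (no sum on i).
g_{33} = 5
S_3{}^1 = 5 * T^{31} = 5 * 1 = 5
S_3{}^2 = 5 * T^{32} = 5 * 1 = 5
S_3{}^3 = 5 * T^{33} = 5 * -5 = -25
Step 2: contract S_3{}^j with v_j.
S_3{}^1 * v_1 = 5 * -3 = -15
S_3{}^2 * v_2 = 5 * 5 = 25
S_3{}^3 * v_3 = -25 * 2 = -50
Result = -15 + 25 + -50 = -40

-40


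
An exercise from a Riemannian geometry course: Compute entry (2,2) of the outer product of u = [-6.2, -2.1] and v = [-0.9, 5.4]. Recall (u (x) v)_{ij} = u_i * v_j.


The outer product entry T_{ij} = u_i * v_j.
We need i=2, j=2.
u_2 = -2.1, v_2 = 5.4
T_{2,2} = -2.1 * 5.4 = -11.34

-11.34


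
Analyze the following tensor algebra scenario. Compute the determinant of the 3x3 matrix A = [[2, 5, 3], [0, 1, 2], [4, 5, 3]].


Expanding along the first row, det(A) = a11*M_11 - a12*M_12 + a13*M_13, where M_1j is the (1,j) minor.
Minor M_11 = 1*3 - 2*5 = -7
Minor M_12 = 0*3 - 2*4 = -8
Minor M_13 = 0*5 - 1*4 = -4
det = 2*(-7) - 5*(-8) + 3*(-4)
    = -14 - -40 + -12
    = 14

14


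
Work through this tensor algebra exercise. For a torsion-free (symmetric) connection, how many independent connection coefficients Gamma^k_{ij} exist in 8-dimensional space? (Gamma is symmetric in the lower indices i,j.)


Christoffel symbols Gamma^k_{ij} are symmetric in i,j, so there are d * d(d+1)/2 independent symbols.
d = 8
d(d+1)/2 = 8 * 9 / 2 = 36
Total = 8 * 36 = 288

288


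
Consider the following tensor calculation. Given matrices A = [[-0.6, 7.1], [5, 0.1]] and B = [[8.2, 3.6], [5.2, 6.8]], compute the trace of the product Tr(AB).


Tr(AB) = sum_i (AB)_{ii} where (AB)_{ii} = sum_k A_{ik} B_{ki}.
(AB)_{11} = -0.6*8.2 + 7.1*5.2 = 32
(AB)_{22} = 5*3.6 + 0.1*6.8 = 18.68
Tr(AB) = 32 + 18.68 = 50.68

50.68


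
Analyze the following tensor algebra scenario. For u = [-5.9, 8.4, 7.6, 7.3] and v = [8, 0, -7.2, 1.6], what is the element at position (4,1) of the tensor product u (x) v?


The outer product entry T_{ij} = u_i * v_j.
We need i=4, j=1.
u_4 = 7.3, v_1 = 8
T_{4,1} = 7.3 * 8 = 58.4

58.4


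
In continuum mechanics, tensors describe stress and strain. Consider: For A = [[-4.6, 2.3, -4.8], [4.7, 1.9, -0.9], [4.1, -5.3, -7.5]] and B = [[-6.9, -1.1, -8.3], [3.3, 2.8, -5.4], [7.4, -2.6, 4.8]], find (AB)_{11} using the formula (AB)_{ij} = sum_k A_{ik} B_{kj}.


(AB)_{ij} = sum_k A_{ik} B_{kj}.
For i=1, j=1:
A_{11} * B_{11} = -4.6 * -6.9 = 31.74
A_{12} * B_{21} = 2.3 * 3.3 = 7.59
A_{13} * B_{31} = -4.8 * 7.4 = -35.52
Sum = 31.74 + 7.59 + -35.52 = 3.81

3.81


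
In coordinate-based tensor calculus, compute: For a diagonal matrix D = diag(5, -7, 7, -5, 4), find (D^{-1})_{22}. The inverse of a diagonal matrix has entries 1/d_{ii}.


For a diagonal matrix, the inverse has entries (D^{-1})_{ii} = 1/d_{ii}.
The diagonal entries are: d_{11} = 5, d_{22} = -7, d_{33} = 7, d_{44} = -5, d_{55} = 4
We need (D^{-1})_{22} = 1/d_{22} = 1/-7 = -1/7

-1/7


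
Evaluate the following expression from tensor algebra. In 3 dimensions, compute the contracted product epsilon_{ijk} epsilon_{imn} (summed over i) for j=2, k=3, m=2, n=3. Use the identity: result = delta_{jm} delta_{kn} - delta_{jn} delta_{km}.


Using the identity: epsilon_{ijk} epsilon_{imn} = delta_{jm} delta_{kn} - delta_{jn} delta_{km}.
delta_{22} = 1
delta_{33} = 1
delta_{23} = 0
delta_{32} = 0
Result = 1 * 1 - 0 * 0 = 1 - 0 = 1

1


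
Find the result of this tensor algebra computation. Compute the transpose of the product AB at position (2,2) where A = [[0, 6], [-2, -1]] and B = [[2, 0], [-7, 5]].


(AB)^T_{ij} = (AB)_{ji} = sum_k A_{jk} B_{ki}.
For i=2, j=2 we need (AB)_{22}:
A_{21} * B_{12} = -2 * 0 = 0
A_{22} * B_{22} = -1 * 5 = -5
Sum = 0 + -5 = -5

-5


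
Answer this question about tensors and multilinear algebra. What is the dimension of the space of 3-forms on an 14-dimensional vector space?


The dimension of the space of p-forms on an n-dimensional space is C(n, p).
n = 14, p = 3
C(14, 3) = 14! / (3! * 11!) = 364

364


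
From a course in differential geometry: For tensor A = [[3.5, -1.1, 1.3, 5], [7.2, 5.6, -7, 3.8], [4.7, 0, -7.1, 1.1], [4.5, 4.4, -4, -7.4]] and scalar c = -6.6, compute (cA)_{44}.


Scalar multiplication: (cA)_{ij} = c * A_{ij}.
c = -6.6
A_{44} = -7.4
(cA)_{44} = -6.6 * -7.4 = 48.84

48.84


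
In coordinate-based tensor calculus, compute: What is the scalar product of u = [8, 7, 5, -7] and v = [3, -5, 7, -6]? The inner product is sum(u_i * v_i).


The inner product u . v = sum of u_i * v_i.
Term-by-term: 8 * 3, 7 * -5, 5 * 7, -7 * -6
Products: 24, -35, 35, 42
Sum = 24 + -35 + 35 + 42 = 66

66


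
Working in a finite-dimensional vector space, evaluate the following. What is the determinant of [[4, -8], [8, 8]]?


For a 2x2 matrix [[a, b], [c, d]], det = a*d - b*c.
a = 4, b = -8, c = 8, d = 8
a*d = 4 * 8 = 32
b*c = -8 * 8 = -64
det = 32 - -64 = 96

96


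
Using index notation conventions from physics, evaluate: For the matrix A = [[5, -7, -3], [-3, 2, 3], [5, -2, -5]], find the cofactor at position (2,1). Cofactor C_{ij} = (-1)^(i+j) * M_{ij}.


To find cofactor C_{21}, delete row 2 and column 1.
The resulting 2x2 submatrix is: [[-7, -3], [-2, -5]]
Minor M_{21} = -7*-5 - -3*-2
  = 35 - 6 = 29
Sign = (-1)^(2+1) = (-1)^3 = -1
Cofactor C_{21} = -1 * 29 = -29

-29


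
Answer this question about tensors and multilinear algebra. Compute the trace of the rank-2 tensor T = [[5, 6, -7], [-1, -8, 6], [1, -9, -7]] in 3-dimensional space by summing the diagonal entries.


The contraction (trace) of a rank-2 tensor is the sum of its diagonal elements.
Diagonal entries: A[1,1] = 5, A[2,2] = -8, A[3,3] = -7
Tr(A) = 5 + -8 + -7 = -10

-10


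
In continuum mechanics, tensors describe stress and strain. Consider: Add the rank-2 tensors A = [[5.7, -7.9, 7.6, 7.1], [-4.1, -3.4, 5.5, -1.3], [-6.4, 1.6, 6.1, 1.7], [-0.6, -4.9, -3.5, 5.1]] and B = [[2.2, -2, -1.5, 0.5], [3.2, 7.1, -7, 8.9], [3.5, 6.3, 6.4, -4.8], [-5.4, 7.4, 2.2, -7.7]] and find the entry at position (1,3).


Tensor addition is component-wise: (A + B)_{ij} = A_{ij} + B_{ij}.
A_{13} = 7.6
B_{13} = -1.5
(A + B)_{13} = 7.6 + -1.5 = 6.1

6.1


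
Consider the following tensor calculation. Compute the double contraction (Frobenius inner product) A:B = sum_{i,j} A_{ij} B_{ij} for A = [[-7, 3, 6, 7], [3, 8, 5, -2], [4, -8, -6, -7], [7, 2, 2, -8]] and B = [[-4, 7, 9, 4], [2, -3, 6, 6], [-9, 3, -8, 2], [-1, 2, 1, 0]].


A:B = sum over all i,j of A_{ij} * B_{ij}.
Row 1: -7*-4=28, 3*7=21, 6*9=54, 7*4=28 => row sum = 131
Row 2: 3*2=6, 8*-3=-24, 5*6=30, -2*6=-12 => row sum = 0
Row 3: 4*-9=-36, -8*3=-24, -6*-8=48, -7*2=-14 => row sum = -26
Row 4: 7*-1=-7, 2*2=4, 2*1=2, -8*0=0 => row sum = -1
Total = 131 + 0 + -26 + -1 = 104

104


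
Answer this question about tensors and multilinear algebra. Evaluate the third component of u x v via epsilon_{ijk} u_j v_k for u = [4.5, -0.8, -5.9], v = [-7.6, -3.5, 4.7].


(u x v)_3 = sum_{j,k} epsilon_{3jk} u_j v_k. Only permutations of (1,2,3) contribute; the two non-zero terms are:
eps_{312} u_1 v_2 = 1 * 4.5 * -3.5 = -15.75
eps_{321} u_2 v_1 = -1 * -0.8 * -7.6 = -6.08
(u x v)_3 = -21.83

-21.83


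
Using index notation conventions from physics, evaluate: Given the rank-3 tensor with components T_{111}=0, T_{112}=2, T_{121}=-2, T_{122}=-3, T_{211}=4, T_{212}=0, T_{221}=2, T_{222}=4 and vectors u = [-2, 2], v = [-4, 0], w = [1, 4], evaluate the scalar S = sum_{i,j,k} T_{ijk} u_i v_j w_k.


S = sum over i,j,k of T_{ijk} u_i v_j w_k. Expanding all 8 terms:
T_{111}*u_1*v_1*w_1 = 0*-2*-4*1 = 0  (running total: 0)
T_{112}*u_1*v_1*w_2 = 2*-2*-4*4 = 64  (running total: 64)
T_{121}*u_1*v_2*w_1 = -2*-2*0*1 = 0  (running total: 64)
T_{122}*u_1*v_2*w_2 = -3*-2*0*4 = 0  (running total: 64)
T_{211}*u_2*v_1*w_1 = 4*2*-4*1 = -32  (running total: 32)
T_{212}*u_2*v_1*w_2 = 0*2*-4*4 = 0  (running total: 32)
T_{221}*u_2*v_2*w_1 = 2*2*0*1 = 0  (running total: 32)
T_{222}*u_2*v_2*w_2 = 4*2*0*4 = 0  (running total: 32)
S = 32

32


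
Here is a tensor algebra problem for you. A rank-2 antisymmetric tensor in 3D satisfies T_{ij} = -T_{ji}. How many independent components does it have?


An antisymmetric rank-2 tensor satisfies A_{ij} = -A_{ji}, so diagonal entries are zero.
The independent components are the upper-triangular entries: C(n, 2) = n(n-1)/2.
n = 3
C(3, 2) = 3 * 2 / 2 = 6 / 2 = 3

3


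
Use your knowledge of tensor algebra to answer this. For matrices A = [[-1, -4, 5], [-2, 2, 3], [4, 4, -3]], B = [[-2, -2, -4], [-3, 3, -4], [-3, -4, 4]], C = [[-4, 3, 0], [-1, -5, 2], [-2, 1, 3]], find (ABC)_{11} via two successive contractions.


(ABC)_{11} = sum_m (AB)_{1m} C_{m1}. First compute row 1 of AB.
(AB)_{11} = -1*-2 + -4*-3 + 5*-3 = -1
(AB)_{12} = -1*-2 + -4*3 + 5*-4 = -30
(AB)_{13} = -1*-4 + -4*-4 + 5*4 = 40
Now contract with column 1 of C:
(AB)_{11} * C_{11} = -1 * -4 = 4
(AB)_{12} * C_{21} = -30 * -1 = 30
(AB)_{13} * C_{31} = 40 * -2 = -80
(ABC)_{11} = 4 + 30 + -80 = -46

-46


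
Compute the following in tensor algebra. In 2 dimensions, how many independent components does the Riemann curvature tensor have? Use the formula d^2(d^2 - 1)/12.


The Riemann tensor in d dimensions has d^2(d^2 - 1)/12 independent components.
d = 2, so d^2 = 4
d^2 - 1 = 3
d^2(d^2 - 1) = 4 * 3 = 12
Divide by 12: 12 / 12 = 1

1


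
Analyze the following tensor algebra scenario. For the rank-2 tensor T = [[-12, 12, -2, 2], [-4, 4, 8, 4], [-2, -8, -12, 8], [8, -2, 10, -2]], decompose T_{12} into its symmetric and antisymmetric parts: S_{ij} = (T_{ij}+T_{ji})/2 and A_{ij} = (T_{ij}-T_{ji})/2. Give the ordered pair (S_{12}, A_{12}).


T_{12} = 12
T_{21} = -4
S_{12} = (12 + -4)/2 = 8/2 = 4
A_{12} = (12 - -4)/2 = 16/2 = 8
Check: S + A = 4 + 8 = 12 = T_{12}.

(4, 8)


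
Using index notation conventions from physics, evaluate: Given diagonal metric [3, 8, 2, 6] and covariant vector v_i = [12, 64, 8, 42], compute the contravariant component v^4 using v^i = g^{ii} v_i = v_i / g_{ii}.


To raise an index with a diagonal metric: v^i = v_i / g_{ii}.
For index 4: v_4 = 42, g_{44} = 6
v^4 = 42 / 6 = 7

7


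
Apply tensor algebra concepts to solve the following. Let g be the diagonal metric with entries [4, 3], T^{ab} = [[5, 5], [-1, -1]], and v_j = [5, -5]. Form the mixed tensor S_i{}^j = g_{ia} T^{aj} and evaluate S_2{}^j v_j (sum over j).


Step 1: lower the first index. For a diagonal metric, g_{ia} T^{aj} = g_{ii} T^{ij} (no sum on i).
g_{22} = 3
S_2{}^1 = 3 * T^{21} = 3 * -1 = -3
S_2{}^2 = 3 * T^{22} = 3 * -1 = -3
Step 2: contract S_2{}^j with v_j.
S_2{}^1 * v_1 = -3 * 5 = -15
S_2{}^2 * v_2 = -3 * -5 = 15
Result = -15 + 15 = 0

0


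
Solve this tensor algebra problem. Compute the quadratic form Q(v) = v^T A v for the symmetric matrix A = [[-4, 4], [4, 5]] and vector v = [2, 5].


First compute Av:
(Av)_1 = -4*2 + 4*5 = 12
(Av)_2 = 4*2 + 5*5 = 33
Av = [12, 33]
Then v^T (Av) = 2*12 + 5*33
= 24 + 165 = 189

189


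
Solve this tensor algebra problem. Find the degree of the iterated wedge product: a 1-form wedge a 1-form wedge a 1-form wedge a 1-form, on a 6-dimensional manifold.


The degree of a wedge product is the sum of the degrees of the individual forms.
Degrees: 1, 1, 1, 1
Total degree = 1 + 1 + 1 + 1 = 4

4


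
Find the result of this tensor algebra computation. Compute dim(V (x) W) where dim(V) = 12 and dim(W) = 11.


The dimension of a tensor product is the product of dimensions.
dim(V) = 12, dim(W) = 11
dim(V (x) W) = 12 * 11 = 132

132


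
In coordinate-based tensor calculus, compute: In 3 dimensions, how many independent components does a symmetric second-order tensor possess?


A symmetric rank-2 tensor in d dimensions has d(d+1)/2 independent components.
d = 3
d(d+1)/2 = 3 * 4 / 2 = 12 / 2 = 6

6


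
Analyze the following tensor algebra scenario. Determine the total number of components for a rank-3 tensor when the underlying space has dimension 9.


The number of components of a rank-r tensor in d dimensions is d^r.
Here d = 9 and r = 3.
9^3 = 729

729


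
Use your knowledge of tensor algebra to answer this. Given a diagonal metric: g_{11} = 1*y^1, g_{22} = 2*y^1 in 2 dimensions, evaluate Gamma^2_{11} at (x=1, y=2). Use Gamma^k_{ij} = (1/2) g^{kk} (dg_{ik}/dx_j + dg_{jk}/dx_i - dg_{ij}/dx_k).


For a diagonal metric, Gamma^k_{ij} = (1/2) g^{kk} (dg_{ik}/dx_j + dg_{jk}/dx_i - dg_{ij}/dx_k).
The metric is diagonal, so g_{ab} = 0 for a != b.
At the given point: g_{11} = 2, g_{22} = 4
g^{22} = 1/4
dg_{12}/dx_1 = 0 (off-diagonal)
dg_{12}/dx_1 = 0 (off-diagonal)
dg_{11}/dx_2 = dg_{11}/dx_2 = 1
Numerator = 0 + 0 - 1 = -1
Gamma^2_{11} = -1 / (2 * 4) = -1/8

-1/8


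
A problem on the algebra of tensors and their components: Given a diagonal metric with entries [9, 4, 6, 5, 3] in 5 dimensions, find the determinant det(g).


For a diagonal metric, the determinant is the product of diagonal entries.
Diagonal entries: 9, 4, 6, 5, 3
det(g) = 9 * 4 * 6 * 5 * 3 = 3240

3240


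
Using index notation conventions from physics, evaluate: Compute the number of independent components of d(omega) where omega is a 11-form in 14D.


The exterior derivative of a p-form is a (p+1)-form.
Its number of independent components is C(n, p+1).
n = 14, p+1 = 12
C(14, 12) = 91

91


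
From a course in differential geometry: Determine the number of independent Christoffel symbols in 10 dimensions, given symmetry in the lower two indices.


Christoffel symbols Gamma^k_{ij} are symmetric in i,j, so there are d * d(d+1)/2 independent symbols.
d = 10
d(d+1)/2 = 10 * 11 / 2 = 55
Total = 10 * 55 = 550

550


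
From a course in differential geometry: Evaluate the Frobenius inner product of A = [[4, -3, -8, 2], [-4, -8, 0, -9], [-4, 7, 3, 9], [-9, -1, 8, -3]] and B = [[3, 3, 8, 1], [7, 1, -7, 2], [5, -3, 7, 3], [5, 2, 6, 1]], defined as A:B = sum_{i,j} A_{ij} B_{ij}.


A:B = sum over all i,j of A_{ij} * B_{ij}.
Row 1: 4*3=12, -3*3=-9, -8*8=-64, 2*1=2 => row sum = -59
Row 2: -4*7=-28, -8*1=-8, 0*-7=0, -9*2=-18 => row sum = -54
Row 3: -4*5=-20, 7*-3=-21, 3*7=21, 9*3=27 => row sum = 7
Row 4: -9*5=-45, -1*2=-2, 8*6=48, -3*1=-3 => row sum = -2
Total = -59 + -54 + 7 + -2 = -108

-108


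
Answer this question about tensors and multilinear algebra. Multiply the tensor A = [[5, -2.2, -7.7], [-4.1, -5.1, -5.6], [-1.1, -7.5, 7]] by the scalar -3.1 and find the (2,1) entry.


Scalar multiplication: (cA)_{ij} = c * A_{ij}.
c = -3.1
A_{21} = -4.1
(cA)_{21} = -3.1 * -4.1 = 12.71

12.71


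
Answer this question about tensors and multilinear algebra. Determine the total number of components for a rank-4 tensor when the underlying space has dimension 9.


The number of components of a rank-r tensor in d dimensions is d^r.
Here d = 9 and r = 4.
9^4 = 6561

6561


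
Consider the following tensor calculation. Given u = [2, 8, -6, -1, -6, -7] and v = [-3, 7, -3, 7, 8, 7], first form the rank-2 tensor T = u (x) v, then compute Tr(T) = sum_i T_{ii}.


The outer product gives T_{ij} = u_i v_j.
The trace (contraction) is Tr(T) = sum_i T_{ii} = sum_i u_i v_i.
Diagonal entries:
T_{11} = u_1 * v_1 = 2 * -3 = -6
T_{22} = u_2 * v_2 = 8 * 7 = 56
T_{33} = u_3 * v_3 = -6 * -3 = 18
T_{44} = u_4 * v_4 = -1 * 7 = -7
T_{55} = u_5 * v_5 = -6 * 8 = -48
T_{66} = u_6 * v_6 = -7 * 7 = -49
Tr(T) = -6 + 56 + 18 + -7 + -48 + -49 = -36

-36
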